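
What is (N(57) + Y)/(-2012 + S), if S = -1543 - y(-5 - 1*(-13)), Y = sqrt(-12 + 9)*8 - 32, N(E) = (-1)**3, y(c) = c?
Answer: 33/3563 - 8*I*sqrt(3)/3563 ≈ 0.0092619 - 0.003889*I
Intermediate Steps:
N(E) = -1
Y = -32 + 8*I*sqrt(3) (Y = sqrt(-3)*8 - 32 = (I*sqrt(3))*8 - 32 = 8*I*sqrt(3) - 32 = -32 + 8*I*sqrt(3) ≈ -32.0 + 13.856*I)
S = -1551 (S = -1543 - (-5 - 1*(-13)) = -1543 - (-5 + 13) = -1543 - 1*8 = -1543 - 8 = -1551)
(N(57) + Y)/(-2012 + S) = (-1 + (-32 + 8*I*sqrt(3)))/(-2012 - 1551) = (-33 + 8*I*sqrt(3))/(-3563) = (-33 + 8*I*sqrt(3))*(-1/3563) = 33/3563 - 8*I*sqrt(3)/3563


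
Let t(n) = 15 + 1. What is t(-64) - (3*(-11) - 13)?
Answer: 62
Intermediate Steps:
t(n) = 16
t(-64) - (3*(-11) - 13) = 16 - (3*(-11) - 13) = 16 - (-33 - 13) = 16 - 1*(-46) = 16 + 46 = 62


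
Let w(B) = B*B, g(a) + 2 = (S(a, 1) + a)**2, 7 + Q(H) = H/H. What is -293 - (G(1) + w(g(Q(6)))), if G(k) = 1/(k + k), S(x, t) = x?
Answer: -40915/2 ≈ -20458.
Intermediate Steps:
Q(H) = -6 (Q(H) = -7 + H/H = -7 + 1 = -6)
g(a) = -2 + 4*a**2 (g(a) = -2 + (a + a)**2 = -2 + (2*a)**2 = -2 + 4*a**2)
w(B) = B**2
G(k) = 1/(2*k)
-293 - (G(1) + w(g(Q(6)))) = -293 - ((1/2)/1 + (-2 + 4*(-6)**2)**2) = -293 - ((1/2)*1 + (-2 + 4*36)**2) = -293 - (1/2 + (-2 + 144)**2) = -293 - (1/2 + 142**2) = -293 - (1/2 + 20164) = -293 - 1*40329/2 = -293 - 40329/2 = -40915/2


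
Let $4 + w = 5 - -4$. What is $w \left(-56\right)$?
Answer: $-280$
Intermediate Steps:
$w = 5$ ($w = -4 + \left(5 - -4\right) = -4 + \left(5 + 4\right) = -4 + 9 = 5$)
$w \left(-56\right) = 5 \left(-56\right) = -280$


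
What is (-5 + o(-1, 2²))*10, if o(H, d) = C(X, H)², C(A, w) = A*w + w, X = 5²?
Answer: 6710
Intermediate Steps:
X = 25
C(A, w) = w + A*w
o(H, d) = 676*H² (o(H, d) = (H*(1 + 25))² = (H*26)² = (26*H)² = 676*H²)
(-5 + o(-1, 2²))*10 = (-5 + 676*(-1)²)*10 = (-5 + 676*1)*10 = (-5 + 676)*10 = 671*10 = 6710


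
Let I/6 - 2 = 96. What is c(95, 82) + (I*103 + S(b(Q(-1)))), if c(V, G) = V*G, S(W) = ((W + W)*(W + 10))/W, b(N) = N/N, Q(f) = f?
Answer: 68376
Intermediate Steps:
I = 588 (I = 12 + 6*96 = 12 + 576 = 588)
b(N) = 1
S(W) = 20 + 2*W (S(W) = ((2*W)*(10 + W))/W = (2*W*(10 + W))/W = 20 + 2*W)
c(V, G) = G*V
c(95, 82) + (I*103 + S(b(Q(-1)))) = 82*95 + (588*103 + (20 + 2*1)) = 7790 + (60564 + (20 + 2)) = 7790 + (60564 + 22) = 7790 + 60586 = 68376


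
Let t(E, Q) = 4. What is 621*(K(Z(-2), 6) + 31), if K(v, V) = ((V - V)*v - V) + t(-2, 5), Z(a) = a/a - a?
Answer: 18009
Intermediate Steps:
Z(a) = 1 - a
K(v, V) = 4 - V (K(v, V) = ((V - V)*v - V) + 4 = (0*v - V) + 4 = (0 - V) + 4 = -V + 4 = 4 - V)
621*(K(Z(-2), 6) + 31) = 621*((4 - 1*6) + 31) = 621*((4 - 6) + 31) = 621*(-2 + 31) = 621*29 = 18009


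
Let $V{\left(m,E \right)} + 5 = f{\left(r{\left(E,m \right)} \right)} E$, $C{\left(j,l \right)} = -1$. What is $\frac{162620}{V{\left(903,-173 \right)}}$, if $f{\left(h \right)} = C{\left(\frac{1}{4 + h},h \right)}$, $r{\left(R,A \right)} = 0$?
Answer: $\frac{40655}{42} \approx 967.98$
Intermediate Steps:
$f{\left(h \right)} = -1$
$V{\left(m,E \right)} = -5 - E$
$\frac{162620}{V{\left(903,-173 \right)}} = \frac{162620}{-5 - -173} = \frac{162620}{-5 + 173} = \frac{162620}{168} = 162620 \cdot \frac{1}{168} = \frac{40655}{42}$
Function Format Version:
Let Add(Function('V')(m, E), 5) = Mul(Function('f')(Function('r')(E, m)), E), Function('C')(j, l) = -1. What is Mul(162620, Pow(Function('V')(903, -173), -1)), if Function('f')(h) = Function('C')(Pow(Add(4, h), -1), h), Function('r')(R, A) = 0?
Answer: Rational(40655, 42) ≈ 967.98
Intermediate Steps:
Function('f')(h) = -1
Function('V')(m, E) = Add(-5, Mul(-1, E))
Mul(162620, Pow(Function('V')(903, -173), -1)) = Mul(162620, Pow(Add(-5, Mul(-1, -173)), -1)) = Mul(162620, Pow(Add(-5, 173), -1)) = Mul(162620, Pow(168, -1)) = Mul(162620, Rational(1, 168)) = Rational(40655, 42)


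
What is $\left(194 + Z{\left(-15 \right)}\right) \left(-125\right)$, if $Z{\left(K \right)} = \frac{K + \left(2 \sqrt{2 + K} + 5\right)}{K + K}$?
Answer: $- \frac{72875}{3} + \frac{25 i \sqrt{13}}{3} \approx -24292.0 + 30.046 i$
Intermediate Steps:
$Z{\left(K \right)} = \frac{5 + K + 2 \sqrt{2 + K}}{2 K}$ ($Z{\left(K \right)} = \frac{K + \left(5 + 2 \sqrt{2 + K}\right)}{2 K} = \left(5 + K + 2 \sqrt{2 + K}\right) \frac{1}{2 K} = \frac{5 + K + 2 \sqrt{2 + K}}{2 K}$)
$\left(194 + Z{\left(-15 \right)}\right) \left(-125\right) = \left(194 + \frac{5 - 15 + 2 \sqrt{2 - 15}}{2 \left(-15\right)}\right) \left(-125\right) = \left(194 + \frac{1}{2} \left(- \frac{1}{15}\right) \left(5 - 15 + 2 \sqrt{-13}\right)\right) \left(-125\right) = \left(194 + \frac{1}{2} \left(- \frac{1}{15}\right) \left(5 - 15 + 2 i \sqrt{13}\right)\right) \left(-125\right) = \left(194 + \frac{1}{2} \left(- \frac{1}{15}\right) \left(-10 + 2 i \sqrt{13}\right)\right) \left(-125\right) = \left(194 + \left(\frac{1}{3} - \frac{i \sqrt{13}}{15}\right)\right) \left(-125\right) = \left(\frac{583}{3} - \frac{i \sqrt{13}}{15}\right) \left(-125\right) = - \frac{72875}{3} + \frac{25 i \sqrt{13}}{3}$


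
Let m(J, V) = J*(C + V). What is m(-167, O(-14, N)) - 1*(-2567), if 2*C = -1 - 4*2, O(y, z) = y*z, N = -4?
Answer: -12067/2 ≈ -6033.5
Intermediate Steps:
C = -9/2 (C = (-1 - 4*2)/2 = (-1 - 8)/2 = (1/2)*(-9) = -9/2 ≈ -4.5000)
m(J, V) = J*(-9/2 + V)
m(-167, O(-14, N)) - 1*(-2567) = (1/2)*(-167)*(-9 + 2*(-14*(-4))) - 1*(-2567) = (1/2)*(-167)*(-9 + 2*56) + 2567 = (1/2)*(-167)*(-9 + 112) + 2567 = (1/2)*(-167)*103 + 2567 = -17201/2 + 2567 = -12067/2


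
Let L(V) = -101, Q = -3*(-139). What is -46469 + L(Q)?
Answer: -46570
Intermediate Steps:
Q = 417
-46469 + L(Q) = -46469 - 101 = -46570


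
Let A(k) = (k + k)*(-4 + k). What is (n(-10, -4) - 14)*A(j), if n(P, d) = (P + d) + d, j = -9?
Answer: -7488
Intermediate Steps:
n(P, d) = P + 2*d
A(k) = 2*k*(-4 + k) (A(k) = (2*k)*(-4 + k) = 2*k*(-4 + k))
(n(-10, -4) - 14)*A(j) = ((-10 + 2*(-4)) - 14)*(2*(-9)*(-4 - 9)) = ((-10 - 8) - 14)*(2*(-9)*(-13)) = (-18 - 14)*234 = -32*234 = -7488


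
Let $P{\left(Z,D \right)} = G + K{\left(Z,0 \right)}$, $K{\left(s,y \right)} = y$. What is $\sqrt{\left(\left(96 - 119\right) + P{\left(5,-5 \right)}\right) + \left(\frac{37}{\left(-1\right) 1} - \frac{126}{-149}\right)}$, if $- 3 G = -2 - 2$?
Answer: $\frac{i \sqrt{11553162}}{447} \approx 7.604 i$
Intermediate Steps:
$G = \frac{4}{3}$ ($G = - \frac{-2 - 2}{3} = \left(- \frac{1}{3}\right) \left(-4\right) = \frac{4}{3} \approx 1.3333$)
$P{\left(Z,D \right)} = \frac{4}{3}$ ($P{\left(Z,D \right)} = \frac{4}{3} + 0 = \frac{4}{3}$)
$\sqrt{\left(\left(96 - 119\right) + P{\left(5,-5 \right)}\right) + \left(\frac{37}{\left(-1\right) 1} - \frac{126}{-149}\right)} = \sqrt{\left(\left(96 - 119\right) + \frac{4}{3}\right) + \left(\frac{37}{\left(-1\right) 1} - \frac{126}{-149}\right)} = \sqrt{\left(-23 + \frac{4}{3}\right) + \left(\frac{37}{-1} - - \frac{126}{149}\right)} = \sqrt{- \frac{65}{3} + \left(37 \left(-1\right) + \frac{126}{149}\right)} = \sqrt{- \frac{65}{3} + \left(-37 + \frac{126}{149}\right)} = \sqrt{- \frac{65}{3} - \frac{5387}{149}} = \sqrt{- \frac{25846}{447}} = \frac{i \sqrt{11553162}}{447}$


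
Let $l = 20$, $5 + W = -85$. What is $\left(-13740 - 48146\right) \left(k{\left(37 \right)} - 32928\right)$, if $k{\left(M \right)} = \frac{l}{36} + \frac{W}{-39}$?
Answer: $\frac{238399786526}{117} \approx 2.0376 \cdot 10^{9}$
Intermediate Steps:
$W = -90$ ($W = -5 - 85 = -90$)
$k{\left(M \right)} = \frac{335}{117}$ ($k{\left(M \right)} = \frac{20}{36} - \frac{90}{-39} = 20 \cdot \frac{1}{36} - - \frac{30}{13} = \frac{5}{9} + \frac{30}{13} = \frac{335}{117}$)
$\left(-13740 - 48146\right) \left(k{\left(37 \right)} - 32928\right) = \left(-13740 - 48146\right) \left(\frac{335}{117} - 32928\right) = \left(-61886\right) \left(- \frac{3852241}{117}\right) = \frac{238399786526}{117}$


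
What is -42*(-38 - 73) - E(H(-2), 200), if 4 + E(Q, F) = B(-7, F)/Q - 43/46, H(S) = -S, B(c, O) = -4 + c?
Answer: 107466/23 ≈ 4672.4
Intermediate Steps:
E(Q, F) = -227/46 - 11/Q (E(Q, F) = -4 + ((-4 - 7)/Q - 43/46) = -4 + (-11/Q - 43*1/46) = -4 + (-11/Q - 43/46) = -4 + (-43/46 - 11/Q) = -227/46 - 11/Q)
-42*(-38 - 73) - E(H(-2), 200) = -42*(-38 - 73) - (-227/46 - 11/((-1*(-2)))) = -42*(-111) - (-227/46 - 11/2) = 4662 - (-227/46 - 11*½) = 4662 - (-227/46 - 11/2) = 4662 - 1*(-240/23) = 4662 + 240/23 = 107466/23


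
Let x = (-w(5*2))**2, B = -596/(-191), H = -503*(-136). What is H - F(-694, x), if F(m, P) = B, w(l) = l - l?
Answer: 13065332/191 ≈ 68405.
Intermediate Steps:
w(l) = 0
H = 68408
B = 596/191 (B = -596*(-1/191) = 596/191 ≈ 3.1204)
x = 0 (x = (-1*0)**2 = 0**2 = 0)
F(m, P) = 596/191
H - F(-694, x) = 68408 - 1*596/191 = 68408 - 596/191 = 13065332/191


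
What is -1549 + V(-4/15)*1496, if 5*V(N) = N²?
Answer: -1718689/1125 ≈ -1527.7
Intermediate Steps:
V(N) = N²/5
-1549 + V(-4/15)*1496 = -1549 + ((-4/15)²/5)*1496 = -1549 + ((⅕)*(16/225))*1496 = -1549 + (16/1125)*1496 = -1549 + 23936/1125 = -1718689/1125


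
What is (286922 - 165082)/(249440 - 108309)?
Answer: 121840/141131 ≈ 0.86331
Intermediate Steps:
(286922 - 165082)/(249440 - 108309) = 121840/141131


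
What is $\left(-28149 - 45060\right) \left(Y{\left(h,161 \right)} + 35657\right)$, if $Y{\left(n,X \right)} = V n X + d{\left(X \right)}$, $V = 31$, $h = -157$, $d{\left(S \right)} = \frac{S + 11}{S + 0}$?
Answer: $\frac{383285904114}{7} \approx 5.4755 \cdot 10^{10}$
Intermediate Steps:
$d{\left(S \right)} = \frac{11 + S}{S}$
$Y{\left(n,X \right)} = \frac{11 + X}{X} + 31 X n$ ($Y{\left(n,X \right)} = 31 n X + \frac{11 + X}{X} = 31 X n + \frac{11 + X}{X} = \frac{11 + X}{X} + 31 X n$)
$\left(-28149 - 45060\right) \left(Y{\left(h,161 \right)} + 35657\right) = \left(-28149 - 45060\right) \left(\left(1 + \frac{11}{161} + 31 \cdot 161 \left(-157\right)\right) + 35657\right) = - 73209 \left(\left(1 + 11 \cdot \frac{1}{161} - 783587\right) + 35657\right) = - 73209 \left(\left(1 + \frac{11}{161} - 783587\right) + 35657\right) = - 73209 \left(- \frac{126157335}{161} + 35657\right) = \left(-73209\right) \left(- \frac{120416558}{161}\right) = \frac{383285904114}{7}$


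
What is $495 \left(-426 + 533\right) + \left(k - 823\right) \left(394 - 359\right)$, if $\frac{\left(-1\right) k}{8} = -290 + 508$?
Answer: $-36880$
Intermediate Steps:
$k = -1744$ ($k = - 8 \left(-290 + 508\right) = \left(-8\right) 218 = -1744$)
$495 \left(-426 + 533\right) + \left(k - 823\right) \left(394 - 359\right) = 495 \left(-426 + 533\right) + \left(-1744 - 823\right) \left(394 - 359\right) = 495 \cdot 107 + \left(-1744 - 823\right) \left(394 - 359\right) = 52965 - 89845 = -36880$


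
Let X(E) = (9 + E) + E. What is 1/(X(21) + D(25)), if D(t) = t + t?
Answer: 1/101 ≈ 0.0099010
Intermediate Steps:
D(t) = 2*t
X(E) = 9 + 2*E
1/(X(21) + D(25)) = 1/((9 + 2*21) + 2*25) = 1/((9 + 42) + 50) = 1/(51 + 50) = 1/101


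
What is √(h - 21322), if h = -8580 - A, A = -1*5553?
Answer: I*√24349 ≈ 156.04*I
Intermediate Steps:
A = -5553
h = -3027 (h = -8580 - 1*(-5553) = -8580 + 5553 = -3027)
√(h - 21322) = √(-3027 - 21322) = √(-24349) = I*√24349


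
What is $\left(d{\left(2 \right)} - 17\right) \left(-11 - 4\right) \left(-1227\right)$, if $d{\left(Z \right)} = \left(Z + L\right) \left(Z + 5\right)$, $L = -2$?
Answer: $-312885$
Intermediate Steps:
$d{\left(Z \right)} = \left(-2 + Z\right) \left(5 + Z\right)$ ($d{\left(Z \right)} = \left(Z - 2\right) \left(Z + 5\right) = \left(-2 + Z\right) \left(5 + Z\right)$)
$\left(d{\left(2 \right)} - 17\right) \left(-11 - 4\right) \left(-1227\right) = \left(\left(-10 + 2^{2} + 3 \cdot 2\right) - 17\right) \left(-11 - 4\right) \left(-1227\right) = \left(\left(-10 + 4 + 6\right) - 17\right) \left(-15\right) \left(-1227\right) = \left(0 - 17\right) \left(-15\right) \left(-1227\right) = \left(-17\right) \left(-15\right) \left(-1227\right) = 255 \left(-1227\right) = -312885$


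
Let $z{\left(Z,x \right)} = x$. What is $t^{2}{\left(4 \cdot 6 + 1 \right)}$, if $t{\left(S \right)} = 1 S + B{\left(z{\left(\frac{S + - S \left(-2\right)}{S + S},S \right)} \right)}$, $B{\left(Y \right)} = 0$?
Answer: $625$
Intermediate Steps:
$t{\left(S \right)} = S$ ($t{\left(S \right)} = 1 S + 0 = S + 0 = S$)
$t^{2}{\left(4 \cdot 6 + 1 \right)} = \left(4 \cdot 6 + 1\right)^{2} = \left(24 + 1\right)^{2} = 25^{2} = 625$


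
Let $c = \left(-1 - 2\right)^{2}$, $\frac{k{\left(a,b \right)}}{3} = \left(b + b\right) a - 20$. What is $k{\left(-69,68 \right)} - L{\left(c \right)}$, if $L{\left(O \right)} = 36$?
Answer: $-28248$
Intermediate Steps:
$k{\left(a,b \right)} = -60 + 6 a b$ ($k{\left(a,b \right)} = 3 \left(\left(b + b\right) a - 20\right) = 3 \left(2 b a - 20\right) = 3 \left(2 a b - 20\right) = 3 \left(-20 + 2 a b\right) = -60 + 6 a b$)
$c = 9$ ($c = \left(-3\right)^{2} = 9$)
$k{\left(-69,68 \right)} - L{\left(c \right)} = \left(-60 + 6 \left(-69\right) 68\right) - 36 = \left(-60 - 28152\right) - 36 = -28212 - 36 = -28248$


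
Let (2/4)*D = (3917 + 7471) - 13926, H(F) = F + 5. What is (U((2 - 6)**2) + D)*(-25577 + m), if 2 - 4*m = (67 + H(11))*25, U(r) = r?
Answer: 132041965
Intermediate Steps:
H(F) = 5 + F
m = -2073/4 (m = 1/2 - (67 + (5 + 11))*25/4 = 1/2 - (67 + 16)*25/4 = 1/2 - 83*25/4 = 1/2 - 1/4*2075 = 1/2 - 2075/4 = -2073/4 ≈ -518.25)
D = -5076 (D = 2*((3917 + 7471) - 13926) = 2*(11388 - 13926) = 2*(-2538) = -5076)
(U((2 - 6)**2) + D)*(-25577 + m) = ((2 - 6)**2 - 5076)*(-25577 - 2073/4) = ((-4)**2 - 5076)*(-104381/4) = (16 - 5076)*(-104381/4) = -5060*(-104381/4) = 132041965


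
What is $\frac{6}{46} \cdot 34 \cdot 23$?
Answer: $102$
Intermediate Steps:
$\frac{6}{46} \cdot 34 \cdot 23 = 6 \cdot \frac{1}{46} \cdot 34 \cdot 23 = \frac{3}{23} \cdot 34 \cdot 23 = \frac{102}{23} \cdot 23 = 102$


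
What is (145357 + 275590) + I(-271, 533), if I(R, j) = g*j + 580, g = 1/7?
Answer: 2951222/7 ≈ 4.2160e+5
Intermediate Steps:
g = ⅐ ≈ 0.14286
I(R, j) = 580 + j/7 (I(R, j) = j/7 + 580 = 580 + j/7)
(145357 + 275590) + I(-271, 533) = (145357 + 275590) + (580 + (⅐)*533) = 420947 + (580 + 533/7) = 420947 + 4593/7 = 2951222/7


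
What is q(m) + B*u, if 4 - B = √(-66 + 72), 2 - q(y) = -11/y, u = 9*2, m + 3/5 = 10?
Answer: 3533/47 - 18*√6 ≈ 31.079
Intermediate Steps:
m = 47/5 (m = -⅗ + 10 = 47/5 ≈ 9.4000)
u = 18
q(y) = 2 + 11/y (q(y) = 2 - (-11)/y = 2 + 11/y)
B = 4 - √6 (B = 4 - √(-66 + 72) = 4 - √6 ≈ 1.5505)
q(m) + B*u = (2 + 11/(47/5)) + (4 - √6)*18 = (2 + 11*(5/47)) + (72 - 18*√6) = (2 + 55/47) + (72 - 18*√6) = 149/47 + (72 - 18*√6) = 3533/47 - 18*√6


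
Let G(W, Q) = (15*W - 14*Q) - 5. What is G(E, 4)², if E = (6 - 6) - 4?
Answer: 14641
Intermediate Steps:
E = -4 (E = 0 - 4 = -4)
G(W, Q) = -5 - 14*Q + 15*W (G(W, Q) = (-14*Q + 15*W) - 5 = -5 - 14*Q + 15*W)
G(E, 4)² = (-5 - 14*4 + 15*(-4))² = (-5 - 56 - 60)² = (-121)² = 14641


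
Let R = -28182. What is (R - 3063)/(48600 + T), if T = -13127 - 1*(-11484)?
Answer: -31245/46957 ≈ -0.66540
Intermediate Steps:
T = -1643 (T = -13127 + 11484 = -1643)
(R - 3063)/(48600 + T) = (-28182 - 3063)/(48600 - 1643) = -31245/46957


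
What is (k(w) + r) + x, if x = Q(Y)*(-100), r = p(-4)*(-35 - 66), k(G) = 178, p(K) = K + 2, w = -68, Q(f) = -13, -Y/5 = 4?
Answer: 1680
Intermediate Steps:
Y = -20 (Y = -5*4 = -20)
p(K) = 2 + K
r = 202 (r = (2 - 4)*(-35 - 66) = -2*(-101) = 202)
x = 1300 (x = -13*(-100) = 1300)
(k(w) + r) + x = (178 + 202) + 1300 = 380 + 1300 = 1680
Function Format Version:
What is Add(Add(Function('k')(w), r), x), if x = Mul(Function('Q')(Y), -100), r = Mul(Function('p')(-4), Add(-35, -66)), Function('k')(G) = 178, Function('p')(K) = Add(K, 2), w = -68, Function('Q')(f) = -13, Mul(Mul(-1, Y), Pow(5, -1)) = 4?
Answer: 1680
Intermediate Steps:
Y = -20 (Y = Mul(-5, 4) = -20)
Function('p')(K) = Add(2, K)
r = 202 (r = Mul(Add(2, -4), Add(-35, -66)) = Mul(-2, -101) = 202)
x = 1300 (x = Mul(-13, -100) = 1300)
Add(Add(Function('k')(w), r), x) = Add(Add(178, 202), 1300) = Add(380, 1300) = 1680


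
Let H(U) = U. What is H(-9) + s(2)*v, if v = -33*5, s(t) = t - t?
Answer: -9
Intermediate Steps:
s(t) = 0
v = -165
H(-9) + s(2)*v = -9 + 0*(-165) = -9 + 0 = -9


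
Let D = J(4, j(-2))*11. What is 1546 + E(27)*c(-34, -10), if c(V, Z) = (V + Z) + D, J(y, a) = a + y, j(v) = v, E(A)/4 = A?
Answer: -830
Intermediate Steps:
E(A) = 4*A
D = 22 (D = (-2 + 4)*11 = 2*11 = 22)
c(V, Z) = 22 + V + Z (c(V, Z) = (V + Z) + 22 = 22 + V + Z)
1546 + E(27)*c(-34, -10) = 1546 + (4*27)*(22 - 34 - 10) = 1546 + 108*(-22) = 1546 - 2376 = -830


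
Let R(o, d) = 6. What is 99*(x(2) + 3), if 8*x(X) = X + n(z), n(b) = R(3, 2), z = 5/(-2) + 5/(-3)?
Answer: 396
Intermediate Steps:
z = -25/6 (z = 5*(-½) + 5*(-⅓) = -5/2 - 5/3 = -25/6 ≈ -4.1667)
n(b) = 6
x(X) = ¾ + X/8 (x(X) = (X + 6)/8 = (6 + X)/8 = ¾ + X/8)
99*(x(2) + 3) = 99*((¾ + (⅛)*2) + 3) = 99*((¾ + ¼) + 3) = 99*(1 + 3) = 99*4 = 396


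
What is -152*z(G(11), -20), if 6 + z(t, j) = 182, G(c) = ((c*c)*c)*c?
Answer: -26752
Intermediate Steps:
G(c) = c⁴ (G(c) = (c²*c)*c = c³*c = c⁴)
z(t, j) = 176 (z(t, j) = -6 + 182 = 176)
-152*z(G(11), -20) = -152*176 = -26752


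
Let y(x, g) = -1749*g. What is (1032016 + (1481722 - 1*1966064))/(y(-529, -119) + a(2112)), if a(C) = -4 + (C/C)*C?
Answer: 547674/210239 ≈ 2.6050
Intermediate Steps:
a(C) = -4 + C (a(C) = -4 + 1*C = -4 + C)
(1032016 + (1481722 - 1*1966064))/(y(-529, -119) + a(2112)) = (1032016 + (1481722 - 1*1966064))/(-1749*(-119) + (-4 + 2112)) = (1032016 + (1481722 - 1966064))/(208131 + 2108) = (1032016 - 484342)/210239 = 547674*(1/210239) = 547674/210239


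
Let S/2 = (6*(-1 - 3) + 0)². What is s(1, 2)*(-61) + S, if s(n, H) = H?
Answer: 1030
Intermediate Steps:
S = 1152 (S = 2*(6*(-1 - 3) + 0)² = 2*(6*(-4) + 0)² = 2*(-24 + 0)² = 2*(-24)² = 2*576 = 1152)
s(1, 2)*(-61) + S = 2*(-61) + 1152 = -122 + 1152 = 1030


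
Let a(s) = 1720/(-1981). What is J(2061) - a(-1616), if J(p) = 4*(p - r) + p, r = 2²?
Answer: 20384229/1981 ≈ 10290.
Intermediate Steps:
r = 4
a(s) = -1720/1981 (a(s) = 1720*(-1/1981) = -1720/1981)
J(p) = -16 + 5*p (J(p) = 4*(p - 1*4) + p = 4*(p - 4) + p = 4*(-4 + p) + p = (-16 + 4*p) + p = -16 + 5*p)
J(2061) - a(-1616) = (-16 + 5*2061) - 1*(-1720/1981) = (-16 + 10305) + 1720/1981 = 10289 + 1720/1981 = 20384229/1981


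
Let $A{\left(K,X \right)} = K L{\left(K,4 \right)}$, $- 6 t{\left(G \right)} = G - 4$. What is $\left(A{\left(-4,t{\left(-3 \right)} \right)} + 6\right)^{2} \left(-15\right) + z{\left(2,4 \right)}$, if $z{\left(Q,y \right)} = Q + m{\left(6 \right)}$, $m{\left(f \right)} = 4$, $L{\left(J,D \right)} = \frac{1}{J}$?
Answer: $-729$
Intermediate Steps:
$t{\left(G \right)} = \frac{2}{3} - \frac{G}{6}$ ($t{\left(G \right)} = - \frac{G - 4}{6} = - \frac{-4 + G}{6} = \frac{2}{3} - \frac{G}{6}$)
$z{\left(Q,y \right)} = 4 + Q$ ($z{\left(Q,y \right)} = Q + 4 = 4 + Q$)
$A{\left(K,X \right)} = 1$ ($A{\left(K,X \right)} = \frac{K}{K} = 1$)
$\left(A{\left(-4,t{\left(-3 \right)} \right)} + 6\right)^{2} \left(-15\right) + z{\left(2,4 \right)} = \left(1 + 6\right)^{2} \left(-15\right) + \left(4 + 2\right) = 7^{2} \left(-15\right) + 6 = 49 \left(-15\right) + 6 = -735 + 6 = -729$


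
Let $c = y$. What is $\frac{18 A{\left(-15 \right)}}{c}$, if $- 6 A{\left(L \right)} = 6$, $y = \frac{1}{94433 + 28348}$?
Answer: $-2210058$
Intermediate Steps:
$y = \frac{1}{122781} \approx 8.1446 \cdot 10^{-6}$
$c = \frac{1}{122781} \approx 8.1446 \cdot 10^{-6}$
$A{\left(L \right)} = -1$ ($A{\left(L \right)} = \left(- \frac{1}{6}\right) 6 = -1$)
$\frac{18 A{\left(-15 \right)}}{c} = 18 \left(-1\right) \frac{1}{\frac{1}{122781}} = \left(-18\right) 122781 = -2210058$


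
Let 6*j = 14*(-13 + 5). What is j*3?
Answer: -56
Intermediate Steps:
j = -56/3 (j = (14*(-13 + 5))/6 = (14*(-8))/6 = (⅙)*(-112) = -56/3 ≈ -18.667)
j*3 = -56/3*3 = -56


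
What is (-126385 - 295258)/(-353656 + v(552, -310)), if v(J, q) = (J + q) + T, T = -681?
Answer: 421643/354095 ≈ 1.1908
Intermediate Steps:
v(J, q) = -681 + J + q (v(J, q) = (J + q) - 681 = -681 + J + q)
(-126385 - 295258)/(-353656 + v(552, -310)) = (-126385 - 295258)/(-353656 + (-681 + 552 - 310)) = -421643/(-353656 - 439) = -421643/(-354095) = -421643*(-1/354095) = 421643/354095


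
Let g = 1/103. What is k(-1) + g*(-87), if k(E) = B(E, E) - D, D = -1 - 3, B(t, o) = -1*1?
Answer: 222/103 ≈ 2.1553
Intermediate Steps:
B(t, o) = -1
D = -4
k(E) = 3 (k(E) = -1 - 1*(-4) = -1 + 4 = 3)
g = 1/103 ≈ 0.0097087
k(-1) + g*(-87) = 3 + (1/103)*(-87) = 3 - 87/103 = 222/103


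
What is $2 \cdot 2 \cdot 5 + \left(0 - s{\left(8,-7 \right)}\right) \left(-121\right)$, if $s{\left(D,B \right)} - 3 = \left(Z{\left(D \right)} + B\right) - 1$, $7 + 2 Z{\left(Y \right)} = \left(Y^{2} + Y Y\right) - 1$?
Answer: $6675$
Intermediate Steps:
$Z{\left(Y \right)} = -4 + Y^{2}$ ($Z{\left(Y \right)} = - \frac{7}{2} + \frac{\left(Y^{2} + Y Y\right) - 1}{2} = - \frac{7}{2} + \frac{\left(Y^{2} + Y^{2}\right) - 1}{2} = - \frac{7}{2} + \frac{2 Y^{2} - 1}{2} = - \frac{7}{2} + \frac{-1 + 2 Y^{2}}{2} = - \frac{7}{2} + \left(- \frac{1}{2} + Y^{2}\right) = -4 + Y^{2}$)
$s{\left(D,B \right)} = -2 + B + D^{2}$ ($s{\left(D,B \right)} = 3 - \left(5 - B - D^{2}\right) = 3 + \left(-5 + B + D^{2}\right) = -2 + B + D^{2}$)
$2 \cdot 2 \cdot 5 + \left(0 - s{\left(8,-7 \right)}\right) \left(-121\right) = 2 \cdot 2 \cdot 5 + \left(0 - \left(-2 - 7 + 8^{2}\right)\right) \left(-121\right) = 4 \cdot 5 + \left(0 - \left(-2 - 7 + 64\right)\right) \left(-121\right) = 20 + \left(0 - 55\right) \left(-121\right) = 20 - -6655 = 20 + 6655 = 6675$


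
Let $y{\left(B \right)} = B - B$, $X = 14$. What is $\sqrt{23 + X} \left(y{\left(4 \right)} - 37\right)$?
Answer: $- 37 \sqrt{37} \approx -225.06$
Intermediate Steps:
$y{\left(B \right)} = 0$
$\sqrt{23 + X} \left(y{\left(4 \right)} - 37\right) = \sqrt{23 + 14} \left(0 - 37\right) = \sqrt{37} \left(-37\right) = - 37 \sqrt{37}$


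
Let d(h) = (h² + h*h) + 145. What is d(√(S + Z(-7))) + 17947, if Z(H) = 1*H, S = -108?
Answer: 17862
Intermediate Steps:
Z(H) = H
d(h) = 145 + 2*h² (d(h) = (h² + h²) + 145 = 2*h² + 145 = 145 + 2*h²)
d(√(S + Z(-7))) + 17947 = (145 + 2*(√(-108 - 7))²) + 17947 = (145 + 2*(√(-115))²) + 17947 = (145 + 2*(I*√115)²) + 17947 = (145 + 2*(-115)) + 17947 = (145 - 230) + 17947 = -85 + 17947 = 17862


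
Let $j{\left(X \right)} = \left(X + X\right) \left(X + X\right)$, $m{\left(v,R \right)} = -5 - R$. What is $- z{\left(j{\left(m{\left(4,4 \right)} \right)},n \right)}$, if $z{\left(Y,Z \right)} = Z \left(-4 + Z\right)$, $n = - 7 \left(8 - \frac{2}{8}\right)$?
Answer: $- \frac{50561}{16} \approx -3160.1$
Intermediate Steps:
$j{\left(X \right)} = 4 X^{2}$ ($j{\left(X \right)} = 2 X 2 X = 4 X^{2}$)
$n = - \frac{217}{4}$ ($n = - 7 \left(8 - \frac{1}{4}\right) = \left(-7\right) \frac{31}{4} = - \frac{217}{4} \approx -54.25$)
$- z{\left(j{\left(m{\left(4,4 \right)} \right)},n \right)} = - \frac{\left(-217\right) \left(-4 - \frac{217}{4}\right)}{4} = - \frac{\left(-217\right) \left(-233\right)}{4 \cdot 4} = \left(-1\right) \frac{50561}{16} = - \frac{50561}{16}$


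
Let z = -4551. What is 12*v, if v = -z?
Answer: 54612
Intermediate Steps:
v = 4551 (v = -1*(-4551) = 4551)
12*v = 12*4551 = 54612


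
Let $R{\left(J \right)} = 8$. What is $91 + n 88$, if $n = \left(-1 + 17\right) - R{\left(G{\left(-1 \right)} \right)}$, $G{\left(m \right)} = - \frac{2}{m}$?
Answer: $795$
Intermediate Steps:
$n = 8$ ($n = \left(-1 + 17\right) - 8 = 16 - 8 = 8$)
$91 + n 88 = 91 + 8 \cdot 88 = 91 + 704 = 795$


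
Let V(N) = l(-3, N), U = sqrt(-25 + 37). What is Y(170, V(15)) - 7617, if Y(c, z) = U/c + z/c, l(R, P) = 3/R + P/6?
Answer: -2589777/340 + sqrt(3)/85 ≈ -7617.0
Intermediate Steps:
U = 2*sqrt(3) (U = sqrt(12) = 2*sqrt(3) ≈ 3.4641)
l(R, P) = 3/R + P/6 (l(R, P) = 3/R + P*(1/6) = 3/R + P/6)
V(N) = -1 + N/6 (V(N) = 3/(-3) + N/6 = 3*(-1/3) + N/6 = -1 + N/6)
Y(c, z) = z/c + 2*sqrt(3)/c (Y(c, z) = (2*sqrt(3))/c + z/c = 2*sqrt(3)/c + z/c = z/c + 2*sqrt(3)/c)
Y(170, V(15)) - 7617 = ((-1 + (1/6)*15) + 2*sqrt(3))/170 - 7617 = ((-1 + 5/2) + 2*sqrt(3))/170 - 7617 = (3/2 + 2*sqrt(3))/170 - 7617 = (3/340 + sqrt(3)/85) - 7617 = -2589777/340 + sqrt(3)/85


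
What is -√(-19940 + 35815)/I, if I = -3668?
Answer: 5*√635/3668 ≈ 0.034350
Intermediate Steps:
-√(-19940 + 35815)/I = -√(-19940 + 35815)/(-3668) = -√15875*(-1)/3668 = -5*√635*(-1)/3668 = -(-5)*√635/3668 = 5*√635/3668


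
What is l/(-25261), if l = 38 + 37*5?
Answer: -223/25261 ≈ -0.0088278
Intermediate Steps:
l = 223 (l = 38 + 185 = 223)
l/(-25261) = 223/(-25261) = 223*(-1/25261) = -223/25261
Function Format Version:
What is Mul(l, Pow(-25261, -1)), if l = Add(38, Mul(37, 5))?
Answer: Rational(-223, 25261) ≈ -0.0088278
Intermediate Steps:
l = 223 (l = Add(38, 185) = 223)
Mul(l, Pow(-25261, -1)) = Mul(223, Pow(-25261, -1)) = Mul(223, Rational(-1, 25261)) = Rational(-223, 25261)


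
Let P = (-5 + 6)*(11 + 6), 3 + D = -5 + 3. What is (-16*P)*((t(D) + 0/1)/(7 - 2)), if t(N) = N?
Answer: 272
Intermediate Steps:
D = -5 (D = -3 + (-5 + 3) = -3 - 2 = -5)
P = 17 (P = 1*17 = 17)
(-16*P)*((t(D) + 0/1)/(7 - 2)) = (-16*17)*((-5 + 0/1)/(7 - 2)) = -272*(-5 + 0*1)/5 = -272*(-5 + 0)/5 = -(-1360)/5 = -272*(-1) = 272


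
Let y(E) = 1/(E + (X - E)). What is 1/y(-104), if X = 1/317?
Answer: 1/317 ≈ 0.0031546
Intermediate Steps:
X = 1/317 ≈ 0.0031546
y(E) = 317 (y(E) = 1/(E + (1/317 - E)) = 1/(1/317) = 317)
1/y(-104) = 1/317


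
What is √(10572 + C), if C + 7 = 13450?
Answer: √24015 ≈ 154.97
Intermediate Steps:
C = 13443 (C = -7 + 13450 = 13443)
√(10572 + C) = √(10572 + 13443) = √24015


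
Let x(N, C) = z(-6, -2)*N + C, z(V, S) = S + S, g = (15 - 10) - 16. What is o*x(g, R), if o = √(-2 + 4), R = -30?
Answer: 14*√2 ≈ 19.799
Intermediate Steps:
o = √2 ≈ 1.4142
g = -11 (g = 5 - 16 = -11)
z(V, S) = 2*S
x(N, C) = C - 4*N (x(N, C) = (2*(-2))*N + C = -4*N + C = C - 4*N)
o*x(g, R) = √2*(-30 - 4*(-11)) = √2*(-30 + 44) = √2*14 = 14*√2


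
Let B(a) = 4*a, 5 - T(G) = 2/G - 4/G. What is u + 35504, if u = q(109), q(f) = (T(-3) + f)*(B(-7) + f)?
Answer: 44684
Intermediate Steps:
T(G) = 5 + 2/G (T(G) = 5 - (2/G - 4/G) = 5 - (-2)/G = 5 + 2/G)
q(f) = (-28 + f)*(13/3 + f) (q(f) = ((5 + 2/(-3)) + f)*(4*(-7) + f) = ((5 + 2*(-⅓)) + f)*(-28 + f) = ((5 - ⅔) + f)*(-28 + f) = (13/3 + f)*(-28 + f) = (-28 + f)*(13/3 + f))
u = 9180 (u = -364/3 + 109² - 71/3*109 = -364/3 + 11881 - 7739/3 = 9180)
u + 35504 = 9180 + 35504 = 44684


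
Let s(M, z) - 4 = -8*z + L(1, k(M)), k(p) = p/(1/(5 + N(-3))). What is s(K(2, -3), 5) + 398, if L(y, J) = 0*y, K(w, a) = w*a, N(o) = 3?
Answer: 362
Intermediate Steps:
K(w, a) = a*w
k(p) = 8*p (k(p) = p/(1/(5 + 3)) = p/(1/8) = p*8 = 8*p)
L(y, J) = 0
s(M, z) = 4 - 8*z (s(M, z) = 4 + (-8*z + 0) = 4 - 8*z)
s(K(2, -3), 5) + 398 = (4 - 8*5) + 398 = (4 - 40) + 398 = -36 + 398 = 362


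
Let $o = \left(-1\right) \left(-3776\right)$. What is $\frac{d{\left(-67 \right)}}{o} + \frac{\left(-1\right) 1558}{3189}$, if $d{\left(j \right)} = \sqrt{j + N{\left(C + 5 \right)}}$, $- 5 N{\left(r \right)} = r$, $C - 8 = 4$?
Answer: $- \frac{1558}{3189} + \frac{i \sqrt{110}}{4720} \approx -0.48855 + 0.0022221 i$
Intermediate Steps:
$C = 12$ ($C = 8 + 4 = 12$)
$o = 3776$
$N{\left(r \right)} = - \frac{r}{5}$
$d{\left(j \right)} = \sqrt{- \frac{17}{5} + j}$ ($d{\left(j \right)} = \sqrt{j - \frac{12 + 5}{5}} = \sqrt{j - \frac{17}{5}} = \sqrt{- \frac{17}{5} + j}$)
$\frac{d{\left(-67 \right)}}{o} + \frac{\left(-1\right) 1558}{3189} = \frac{\frac{1}{5} \sqrt{-85 + 25 \left(-67\right)}}{3776} + \frac{\left(-1\right) 1558}{3189} = \frac{\sqrt{-85 - 1675}}{5} \cdot \frac{1}{3776} - \frac{1558}{3189} = \frac{\sqrt{-1760}}{5} \cdot \frac{1}{3776} - \frac{1558}{3189} = \frac{4 i \sqrt{110}}{5} \cdot \frac{1}{3776} - \frac{1558}{3189} = \frac{i \sqrt{110}}{4720} - \frac{1558}{3189} = - \frac{1558}{3189} + \frac{i \sqrt{110}}{4720}$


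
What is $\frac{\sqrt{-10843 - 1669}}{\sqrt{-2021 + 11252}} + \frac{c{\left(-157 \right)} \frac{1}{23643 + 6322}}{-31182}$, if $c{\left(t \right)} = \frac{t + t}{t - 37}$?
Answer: $- \frac{157}{90633757110} + \frac{4 i \sqrt{24978}}{543} \approx -1.7322 \cdot 10^{-9} + 1.1642 i$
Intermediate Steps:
$c{\left(t \right)} = \frac{2 t}{-37 + t}$
$\frac{\sqrt{-10843 - 1669}}{\sqrt{-2021 + 11252}} + \frac{c{\left(-157 \right)} \frac{1}{23643 + 6322}}{-31182} = \frac{\sqrt{-10843 - 1669}}{\sqrt{-2021 + 11252}} + \frac{2 \left(-157\right) \frac{1}{-37 - 157} \frac{1}{23643 + 6322}}{-31182} = \frac{\sqrt{-12512}}{\sqrt{9231}} + \frac{2 \left(-157\right) \frac{1}{-194}}{29965} \left(- \frac{1}{31182}\right) = 4 i \sqrt{782} \frac{\sqrt{9231}}{9231} + 2 \left(-157\right) \left(- \frac{1}{194}\right) \frac{1}{29965} \left(- \frac{1}{31182}\right) = \frac{4 i \sqrt{24978}}{543} + \frac{157}{97} \cdot \frac{1}{29965} \left(- \frac{1}{31182}\right) = \frac{4 i \sqrt{24978}}{543} + \frac{157}{2906605} \left(- \frac{1}{31182}\right) = \frac{4 i \sqrt{24978}}{543} - \frac{157}{90633757110} = - \frac{157}{90633757110} + \frac{4 i \sqrt{24978}}{543}$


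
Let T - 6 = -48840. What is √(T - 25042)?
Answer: 2*I*√18469 ≈ 271.8*I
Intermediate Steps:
T = -48834 (T = 6 - 48840 = -48834)
√(T - 25042) = √(-48834 - 25042) = √(-73876) = 2*I*√18469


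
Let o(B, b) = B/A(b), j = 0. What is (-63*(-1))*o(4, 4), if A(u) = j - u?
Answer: -63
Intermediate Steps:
A(u) = -u (A(u) = 0 - u = -u)
o(B, b) = -B/b (o(B, b) = B/((-b)) = B*(-1/b) = -B/b)
(-63*(-1))*o(4, 4) = (-63*(-1))*(-1*4/4) = 63*(-1*4*¼) = 63*(-1) = -63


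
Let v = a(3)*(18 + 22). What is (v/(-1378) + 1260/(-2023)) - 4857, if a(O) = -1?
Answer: -967248937/199121 ≈ -4857.6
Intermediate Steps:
v = -40 (v = -(18 + 22) = -1*40 = -40)
(v/(-1378) + 1260/(-2023)) - 4857 = (-40/(-1378) + 1260/(-2023)) - 4857 = (-40*(-1/1378) + 1260*(-1/2023)) - 4857 = (20/689 - 180/289) - 4857 = -118240/199121 - 4857 = -967248937/199121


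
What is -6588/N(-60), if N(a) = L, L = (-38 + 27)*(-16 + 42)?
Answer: 3294/143 ≈ 23.035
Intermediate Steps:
L = -286 (L = -11*26 = -286)
N(a) = -286
-6588/N(-60) = -6588/(-286) = -6588*(-1/286) = 3294/143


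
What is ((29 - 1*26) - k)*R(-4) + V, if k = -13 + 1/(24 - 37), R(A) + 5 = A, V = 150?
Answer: 69/13 ≈ 5.3077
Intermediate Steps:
R(A) = -5 + A
k = -170/13 (k = -13 + 1/(-13) = -13 - 1/13 = -170/13 ≈ -13.077)
((29 - 1*26) - k)*R(-4) + V = ((29 - 1*26) - 1*(-170/13))*(-5 - 4) + 150 = ((29 - 26) + 170/13)*(-9) + 150 = (3 + 170/13)*(-9) + 150 = (209/13)*(-9) + 150 = -1881/13 + 150 = 69/13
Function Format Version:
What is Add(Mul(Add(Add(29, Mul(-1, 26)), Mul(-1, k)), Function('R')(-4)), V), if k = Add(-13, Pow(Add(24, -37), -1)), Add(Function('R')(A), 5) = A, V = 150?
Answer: Rational(69, 13) ≈ 5.3077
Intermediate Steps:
Function('R')(A) = Add(-5, A)
k = Rational(-170, 13) (k = Add(-13, Pow(-13, -1)) = Add(-13, Rational(-1, 13)) = Rational(-170, 13) ≈ -13.077)
Add(Mul(Add(Add(29, Mul(-1, 26)), Mul(-1, k)), Function('R')(-4)), V) = Add(Mul(Add(Add(29, Mul(-1, 26)), Mul(-1, Rational(-170, 13))), Add(-5, -4)), 150) = Add(Mul(Add(Add(29, -26), Rational(170, 13)), -9), 150) = Add(Mul(Add(3, Rational(170, 13)), -9), 150) = Add(Mul(Rational(209, 13), -9), 150) = Add(Rational(-1881, 13), 150) = Rational(69, 13)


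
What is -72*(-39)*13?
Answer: 36504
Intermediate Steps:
-72*(-39)*13 = 2808*13 = 36504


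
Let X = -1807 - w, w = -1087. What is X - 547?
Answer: -1267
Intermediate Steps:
X = -720 (X = -1807 - 1*(-1087) = -1807 + 1087 = -720)
X - 547 = -720 - 547 = -1267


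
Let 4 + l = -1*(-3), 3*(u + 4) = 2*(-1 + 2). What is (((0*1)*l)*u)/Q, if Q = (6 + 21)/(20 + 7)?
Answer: 0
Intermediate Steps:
u = -10/3 (u = -4 + (2*(-1 + 2))/3 = -4 + (2*1)/3 = -4 + (⅓)*2 = -4 + ⅔ = -10/3 ≈ -3.3333)
l = -1 (l = -4 - 1*(-3) = -4 + 3 = -1)
Q = 1 (Q = 27/27 = 27*(1/27) = 1)
(((0*1)*l)*u)/Q = (((0*1)*(-1))*(-10/3))/1 = ((0*(-1))*(-10/3))*1 = (0*(-10/3))*1 = 0*1 = 0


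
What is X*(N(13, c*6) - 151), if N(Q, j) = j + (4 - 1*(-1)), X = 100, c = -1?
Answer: -15200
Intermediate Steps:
N(Q, j) = 5 + j (N(Q, j) = j + (4 + 1) = j + 5 = 5 + j)
X*(N(13, c*6) - 151) = 100*((5 - 1*6) - 151) = 100*((5 - 6) - 151) = 100*(-1 - 151) = 100*(-152) = -15200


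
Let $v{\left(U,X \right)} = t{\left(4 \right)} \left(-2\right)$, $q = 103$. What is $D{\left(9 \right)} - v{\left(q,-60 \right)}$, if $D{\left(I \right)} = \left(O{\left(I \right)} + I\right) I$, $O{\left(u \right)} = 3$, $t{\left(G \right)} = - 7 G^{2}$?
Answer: $-116$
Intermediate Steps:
$D{\left(I \right)} = I \left(3 + I\right)$ ($D{\left(I \right)} = \left(3 + I\right) I = I \left(3 + I\right)$)
$v{\left(U,X \right)} = 224$ ($v{\left(U,X \right)} = - 7 \cdot 4^{2} \left(-2\right) = \left(-7\right) 16 \left(-2\right) = \left(-112\right) \left(-2\right) = 224$)
$D{\left(9 \right)} - v{\left(q,-60 \right)} = 9 \left(3 + 9\right) - 224 = 9 \cdot 12 - 224 = 108 - 224 = -116$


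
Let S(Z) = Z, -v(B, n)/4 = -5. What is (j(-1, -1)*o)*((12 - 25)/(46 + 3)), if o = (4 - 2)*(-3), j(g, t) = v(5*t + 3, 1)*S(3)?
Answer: 4680/49 ≈ 95.510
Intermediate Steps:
v(B, n) = 20 (v(B, n) = -4*(-5) = 20)
j(g, t) = 60 (j(g, t) = 20*3 = 60)
o = -6 (o = 2*(-3) = -6)
(j(-1, -1)*o)*((12 - 25)/(46 + 3)) = (60*(-6))*((12 - 25)/(46 + 3)) = -(-4680)/49 = -360*(-13/49) = 4680/49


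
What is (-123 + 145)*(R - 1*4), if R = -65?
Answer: -1518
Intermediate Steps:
(-123 + 145)*(R - 1*4) = (-123 + 145)*(-65 - 1*4) = 22*(-65 - 4) = 22*(-69) = -1518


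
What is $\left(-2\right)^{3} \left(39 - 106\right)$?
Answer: $536$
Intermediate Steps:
$\left(-2\right)^{3} \left(39 - 106\right) = \left(-8\right) \left(-67\right) = 536$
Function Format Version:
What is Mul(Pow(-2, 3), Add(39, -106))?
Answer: 536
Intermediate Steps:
Mul(Pow(-2, 3), Add(39, -106)) = Mul(-8, -67) = 536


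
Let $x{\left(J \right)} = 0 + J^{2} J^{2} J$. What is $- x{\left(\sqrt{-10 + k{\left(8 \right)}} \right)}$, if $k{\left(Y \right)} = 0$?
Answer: $- 100 i \sqrt{10} \approx - 316.23 i$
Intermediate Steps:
$x{\left(J \right)} = J^{5}$ ($x{\left(J \right)} = 0 + J^{4} J = 0 + J^{5} = J^{5}$)
$- x{\left(\sqrt{-10 + k{\left(8 \right)}} \right)} = - \left(\sqrt{-10 + 0}\right)^{5} = - \left(\sqrt{-10}\right)^{5} = - \left(i \sqrt{10}\right)^{5} = - 100 i \sqrt{10}$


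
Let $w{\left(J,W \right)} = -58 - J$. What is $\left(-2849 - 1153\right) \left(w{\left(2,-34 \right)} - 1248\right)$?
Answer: $5234616$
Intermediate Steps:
$\left(-2849 - 1153\right) \left(w{\left(2,-34 \right)} - 1248\right) = \left(-2849 - 1153\right) \left(\left(-58 - 2\right) - 1248\right) = - 4002 \left(\left(-58 - 2\right) - 1248\right) = - 4002 \left(-60 - 1248\right) = \left(-4002\right) \left(-1308\right) = 5234616$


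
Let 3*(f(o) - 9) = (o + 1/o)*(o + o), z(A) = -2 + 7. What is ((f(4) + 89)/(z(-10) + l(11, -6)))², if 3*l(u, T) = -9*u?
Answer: 6724/441 ≈ 15.247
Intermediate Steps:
z(A) = 5
l(u, T) = -3*u (l(u, T) = (-9*u)/3 = -3*u)
f(o) = 9 + 2*o*(o + 1/o)/3 (f(o) = 9 + ((o + 1/o)*(o + o))/3 = 9 + ((o + 1/o)*(2*o))/3 = 9 + (2*o*(o + 1/o))/3 = 9 + 2*o*(o + 1/o)/3)
((f(4) + 89)/(z(-10) + l(11, -6)))² = (((29/3 + (⅔)*4²) + 89)/(5 - 3*11))² = (((29/3 + (⅔)*16) + 89)/(5 - 33))² = (((29/3 + 32/3) + 89)/(-28))² = ((61/3 + 89)*(-1/28))² = ((328/3)*(-1/28))² = (-82/21)² = 6724/441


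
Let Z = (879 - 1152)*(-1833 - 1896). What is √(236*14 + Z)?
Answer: √1021321 ≈ 1010.6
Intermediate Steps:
Z = 1018017 (Z = -273*(-3729) = 1018017)
√(236*14 + Z) = √(236*14 + 1018017) = √(3304 + 1018017) = √1021321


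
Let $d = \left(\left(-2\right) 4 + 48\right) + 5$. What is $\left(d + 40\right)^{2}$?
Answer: $7225$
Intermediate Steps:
$d = 45$ ($d = \left(-8 + 48\right) + 5 = 40 + 5 = 45$)
$\left(d + 40\right)^{2} = \left(45 + 40\right)^{2} = 85^{2} = 7225$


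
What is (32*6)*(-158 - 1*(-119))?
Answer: -7488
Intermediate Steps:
(32*6)*(-158 - 1*(-119)) = 192*(-158 + 119) = 192*(-39) = -7488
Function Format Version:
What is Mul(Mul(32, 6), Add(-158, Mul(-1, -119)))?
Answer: -7488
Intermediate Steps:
Mul(Mul(32, 6), Add(-158, Mul(-1, -119))) = Mul(192, Add(-158, 119)) = Mul(192, -39) = -7488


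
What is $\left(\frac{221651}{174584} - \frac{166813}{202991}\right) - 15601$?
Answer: $- \frac{552867668309795}{35438980744} \approx -15601.0$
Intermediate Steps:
$\left(\frac{221651}{174584} - \frac{166813}{202991}\right) - 15601 = \frac{15870277349}{35438980744} - 15601 = - \frac{552867668309795}{35438980744}$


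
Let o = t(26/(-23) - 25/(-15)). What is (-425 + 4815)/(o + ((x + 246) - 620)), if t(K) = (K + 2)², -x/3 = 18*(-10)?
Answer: 20900790/820951 ≈ 25.459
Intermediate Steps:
x = 540 (x = -54*(-10) = -3*(-180) = 540)
t(K) = (2 + K)²
o = 30625/4761 (o = (2 + (26/(-23) - 25/(-15)))² = (2 + (26*(-1/23) - 25*(-1/15)))² = (2 + (-26/23 + 5/3))² = (2 + 37/69)² = (175/69)² = 30625/4761 ≈ 6.4325)
(-425 + 4815)/(o + ((x + 246) - 620)) = (-425 + 4815)/(30625/4761 + ((540 + 246) - 620)) = 4390/(30625/4761 + (786 - 620)) = 4390/(30625/4761 + 166) = 4390/(820951/4761) = 4390*(4761/820951) = 20900790/820951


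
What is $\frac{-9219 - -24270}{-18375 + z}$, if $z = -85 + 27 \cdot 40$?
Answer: $- \frac{15051}{17380} \approx -0.866$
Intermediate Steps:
$z = 995$ ($z = -85 + 1080 = 995$)
$\frac{-9219 - -24270}{-18375 + z} = \frac{-9219 - -24270}{-18375 + 995} = \frac{-9219 + 24270}{-17380} = 15051 \left(- \frac{1}{17380}\right) = - \frac{15051}{17380}$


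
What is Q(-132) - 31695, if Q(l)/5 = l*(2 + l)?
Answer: 54105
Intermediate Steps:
Q(l) = 5*l*(2 + l) (Q(l) = 5*(l*(2 + l)) = 5*l*(2 + l))
Q(-132) - 31695 = 5*(-132)*(2 - 132) - 31695 = 5*(-132)*(-130) - 31695 = 85800 - 31695 = 54105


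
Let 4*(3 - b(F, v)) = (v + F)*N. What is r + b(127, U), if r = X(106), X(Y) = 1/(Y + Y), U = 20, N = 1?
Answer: -3577/106 ≈ -33.745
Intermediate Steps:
X(Y) = 1/(2*Y)
b(F, v) = 3 - F/4 - v/4 (b(F, v) = 3 - (v + F)/4 = 3 - (F + v)/4 = 3 + (-F/4 - v/4) = 3 - F/4 - v/4)
r = 1/212 (r = (1/2)/106 = (1/2)*(1/106) = 1/212 ≈ 0.0047170)
r + b(127, U) = 1/212 + (3 - 1/4*127 - 1/4*20) = 1/212 + (3 - 127/4 - 5) = 1/212 - 135/4 = -3577/106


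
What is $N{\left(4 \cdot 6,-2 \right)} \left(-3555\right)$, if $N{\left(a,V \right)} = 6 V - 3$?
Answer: $53325$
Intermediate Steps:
$N{\left(a,V \right)} = -3 + 6 V$
$N{\left(4 \cdot 6,-2 \right)} \left(-3555\right) = \left(-3 + 6 \left(-2\right)\right) \left(-3555\right) = \left(-3 - 12\right) \left(-3555\right) = \left(-15\right) \left(-3555\right) = 53325$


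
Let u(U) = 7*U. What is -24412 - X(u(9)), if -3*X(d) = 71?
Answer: -73165/3 ≈ -24388.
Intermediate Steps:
X(d) = -71/3 (X(d) = -1/3*71 = -71/3)
-24412 - X(u(9)) = -24412 - 1*(-71/3) = -24412 + 71/3 = -73165/3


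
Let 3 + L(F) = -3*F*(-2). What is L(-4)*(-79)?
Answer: 2133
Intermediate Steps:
L(F) = -3 + 6*F (L(F) = -3 - 3*F*(-2) = -3 + 6*F)
L(-4)*(-79) = (-3 + 6*(-4))*(-79) = (-3 - 24)*(-79) = -27*(-79) = 2133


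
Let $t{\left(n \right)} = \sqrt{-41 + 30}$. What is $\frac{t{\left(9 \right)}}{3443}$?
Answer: $\frac{i \sqrt{11}}{3443} \approx 0.00096329 i$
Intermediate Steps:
$t{\left(n \right)} = i \sqrt{11}$ ($t{\left(n \right)} = \sqrt{-11} = i \sqrt{11}$)
$\frac{t{\left(9 \right)}}{3443} = \frac{i \sqrt{11}}{3443}$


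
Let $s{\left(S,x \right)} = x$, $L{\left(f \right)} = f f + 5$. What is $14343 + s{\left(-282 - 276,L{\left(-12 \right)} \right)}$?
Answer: $14492$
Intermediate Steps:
$L{\left(f \right)} = 5 + f^{2}$ ($L{\left(f \right)} = f^{2} + 5 = 5 + f^{2}$)
$14343 + s{\left(-282 - 276,L{\left(-12 \right)} \right)} = 14343 + \left(5 + \left(-12\right)^{2}\right) = 14343 + \left(5 + 144\right) = 14343 + 149 = 14492$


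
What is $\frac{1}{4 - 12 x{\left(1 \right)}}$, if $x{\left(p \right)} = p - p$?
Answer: $\frac{1}{4} \approx 0.25$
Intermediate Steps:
$x{\left(p \right)} = 0$
$\frac{1}{4 - 12 x{\left(1 \right)}} = \frac{1}{4 - 0} = \frac{1}{4 + 0} = \frac{1}{4}$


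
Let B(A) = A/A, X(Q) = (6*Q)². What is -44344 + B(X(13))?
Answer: -44343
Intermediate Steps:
X(Q) = 36*Q²
B(A) = 1
-44344 + B(X(13)) = -44344 + 1 = -44343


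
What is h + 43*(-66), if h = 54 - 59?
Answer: -2843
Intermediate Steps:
h = -5
h + 43*(-66) = -5 + 43*(-66) = -5 - 2838 = -2843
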